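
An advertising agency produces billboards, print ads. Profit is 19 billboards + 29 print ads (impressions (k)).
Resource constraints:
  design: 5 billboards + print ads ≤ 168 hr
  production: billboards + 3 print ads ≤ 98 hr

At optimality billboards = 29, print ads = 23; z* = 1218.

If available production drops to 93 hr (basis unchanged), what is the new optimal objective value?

Check each constraint at x*: design 168/168 (tight); production 98/98 (tight).
Dual feasibility on the basic columns requires 5·y_design + 1·y_production = 19, 1·y_design + 3·y_production = 29.
Solving: y_design = 2, y_production = 9.
Δz = y_production·Δb = 9 × (-5) = -45, so new z* = 1218 − 45 = 1173.

1173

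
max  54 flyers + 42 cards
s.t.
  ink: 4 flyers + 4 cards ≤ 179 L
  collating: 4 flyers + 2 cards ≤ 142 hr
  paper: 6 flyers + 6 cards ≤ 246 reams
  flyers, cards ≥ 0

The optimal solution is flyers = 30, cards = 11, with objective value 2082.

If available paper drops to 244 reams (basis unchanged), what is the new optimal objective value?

2072

At the optimum: ink uses 164 of 179 (slack = 15); collating uses 142 of 142 (binding); paper uses 246 of 246 (binding).
Since ink is not tight, its dual is 0.
Dual feasibility on the basic columns requires 4·y_collating + 6·y_paper = 54, 2·y_collating + 6·y_paper = 42.
Solving: y_collating = 6, y_paper = 5.
Δz = y_paper·Δb = 5 × (-2) = -10, so new z* = 2082 − 10 = 2072.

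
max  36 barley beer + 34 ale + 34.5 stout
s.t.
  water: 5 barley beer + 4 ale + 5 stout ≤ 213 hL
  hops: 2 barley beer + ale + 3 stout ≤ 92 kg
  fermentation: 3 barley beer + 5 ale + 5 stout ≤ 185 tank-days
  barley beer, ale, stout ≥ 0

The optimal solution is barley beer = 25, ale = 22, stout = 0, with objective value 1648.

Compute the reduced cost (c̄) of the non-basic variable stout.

At the optimum: water uses 213 of 213 (binding); hops uses 72 of 92 (slack = 20); fermentation uses 185 of 185 (binding).
By complementary slackness, y = 0 for the non-binding constraint.
From A_Bᵀ y = c: 5·y_water + 3·y_fermentation = 36; 4·y_water + 5·y_fermentation = 34.
Solving: y_water = 6, y_fermentation = 2.
Reduced cost of stout: c₃ − yᵀa₃ = 34.5 − (6·5 + 2·5) = 34.5 − 40 = -5.5.

-5.5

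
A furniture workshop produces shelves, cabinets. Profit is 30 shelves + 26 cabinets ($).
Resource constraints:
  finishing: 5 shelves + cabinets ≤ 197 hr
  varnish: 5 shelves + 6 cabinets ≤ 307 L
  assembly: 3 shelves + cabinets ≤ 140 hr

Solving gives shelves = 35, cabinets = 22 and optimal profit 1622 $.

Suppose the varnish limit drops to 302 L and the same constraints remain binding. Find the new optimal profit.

Check each constraint at x*: finishing 197/197 (tight); varnish 307/307 (tight); assembly 127/140 (slack 13).
Slack constraints have shadow price 0 (complementary slackness).
The binding rows give the dual system: 5·y_finishing + 5·y_varnish = 30 and 1·y_finishing + 6·y_varnish = 26.
This yields shadow prices y_finishing = 2, y_varnish = 4.
Δz = y_varnish·Δb = 4 × (-5) = -20, so new z* = 1622 − 20 = 1602.

1602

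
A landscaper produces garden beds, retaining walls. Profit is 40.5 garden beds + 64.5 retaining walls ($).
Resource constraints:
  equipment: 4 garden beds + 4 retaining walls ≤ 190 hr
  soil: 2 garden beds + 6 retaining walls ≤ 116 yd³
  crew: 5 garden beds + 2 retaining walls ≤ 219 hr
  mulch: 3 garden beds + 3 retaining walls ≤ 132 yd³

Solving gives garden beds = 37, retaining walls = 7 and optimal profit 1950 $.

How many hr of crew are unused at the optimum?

20

crew used = 5·37 + 2·7 = 199; slack = 219 − 199 = 20.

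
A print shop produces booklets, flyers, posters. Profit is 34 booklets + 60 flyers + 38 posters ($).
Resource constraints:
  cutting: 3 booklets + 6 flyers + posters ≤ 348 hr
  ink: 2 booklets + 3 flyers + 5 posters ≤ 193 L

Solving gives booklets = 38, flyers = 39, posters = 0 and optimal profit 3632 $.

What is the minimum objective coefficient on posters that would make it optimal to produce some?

Both cutting and ink are binding at x*.
Dual feasibility on the basic columns requires 3·y_cutting + 2·y_ink = 34, 6·y_cutting + 3·y_ink = 60.
→ y_cutting = 6 and y_ink = 8.
posters enters the basis when its profit ≥ yᵀa₃ = 6·1 + 8·5 = 46.

46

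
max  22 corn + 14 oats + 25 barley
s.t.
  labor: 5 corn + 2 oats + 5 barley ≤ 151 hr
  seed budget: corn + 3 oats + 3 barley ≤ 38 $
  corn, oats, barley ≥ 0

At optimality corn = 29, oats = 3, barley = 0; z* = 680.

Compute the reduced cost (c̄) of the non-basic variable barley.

-1

Check each constraint at x*: labor 151/151 (tight); seed budget 38/38 (tight).
The binding rows give the dual system: 5·y_labor + 1·y_seed budget = 22 and 2·y_labor + 3·y_seed budget = 14.
Solving: y_labor = 4, y_seed budget = 2.
Reduced cost of barley: c₃ − yᵀa₃ = 25 − (4·5 + 2·3) = 25 − 26 = -1.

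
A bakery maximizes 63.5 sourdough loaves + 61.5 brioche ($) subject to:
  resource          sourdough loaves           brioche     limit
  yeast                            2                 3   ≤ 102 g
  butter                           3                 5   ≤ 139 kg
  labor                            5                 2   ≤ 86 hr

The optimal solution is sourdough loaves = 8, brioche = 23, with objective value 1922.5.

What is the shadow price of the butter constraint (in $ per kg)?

9.5

Check each constraint at x*: yeast 85/102 (slack 17); butter 139/139 (tight); labor 86/86 (tight).
By complementary slackness, y = 0 for the non-binding constraint.
The binding rows give the dual system: 3·y_butter + 5·y_labor = 63.5 and 5·y_butter + 2·y_labor = 61.5.
This yields shadow prices y_butter = 9.5, y_labor = 7.
Shadow price of butter = 9.5.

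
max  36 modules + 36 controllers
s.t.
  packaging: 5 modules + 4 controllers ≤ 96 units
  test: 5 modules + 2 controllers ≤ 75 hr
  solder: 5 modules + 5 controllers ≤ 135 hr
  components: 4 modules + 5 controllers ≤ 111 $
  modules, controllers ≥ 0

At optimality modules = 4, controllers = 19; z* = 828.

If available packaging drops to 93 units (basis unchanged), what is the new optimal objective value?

Binding: packaging and components. Non-binding: test (17 unused), solder (20 unused).
Since test, solder are not tight, their duals are 0.
The binding rows give the dual system: 5·y_packaging + 4·y_components = 36 and 4·y_packaging + 5·y_components = 36.
Solving: y_packaging = 4, y_components = 4.
Δz = y_packaging·Δb = 4 × (-3) = -12, so new z* = 828 − 12 = 816.

816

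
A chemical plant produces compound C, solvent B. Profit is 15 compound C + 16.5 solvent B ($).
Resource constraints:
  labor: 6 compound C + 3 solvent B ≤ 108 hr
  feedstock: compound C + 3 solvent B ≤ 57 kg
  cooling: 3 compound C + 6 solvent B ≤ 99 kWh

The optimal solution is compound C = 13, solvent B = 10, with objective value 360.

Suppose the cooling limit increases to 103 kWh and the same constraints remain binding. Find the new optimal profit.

368

At the optimum: labor uses 108 of 108 (binding); feedstock uses 43 of 57 (slack = 14); cooling uses 99 of 99 (binding).
Slack constraints have shadow price 0 (complementary slackness).
Dual feasibility on the basic columns requires 6·y_labor + 3·y_cooling = 15, 3·y_labor + 6·y_cooling = 16.5.
→ y_labor = 1.5 and y_cooling = 2.
Δz = y_cooling·Δb = 2 × (4) = 8, so new z* = 360 + 8 = 368.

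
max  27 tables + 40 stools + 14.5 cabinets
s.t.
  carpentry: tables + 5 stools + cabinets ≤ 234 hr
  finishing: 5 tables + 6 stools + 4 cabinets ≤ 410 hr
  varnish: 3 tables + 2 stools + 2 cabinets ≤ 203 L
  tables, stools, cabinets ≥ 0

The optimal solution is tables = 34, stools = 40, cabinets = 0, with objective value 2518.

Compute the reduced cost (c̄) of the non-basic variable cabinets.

-7.5

Binding: carpentry and finishing. Non-binding: varnish (21 unused).
Slack constraints have shadow price 0 (complementary slackness).
Dual feasibility on the basic columns requires 1·y_carpentry + 5·y_finishing = 27, 5·y_carpentry + 6·y_finishing = 40.
This yields shadow prices y_carpentry = 2, y_finishing = 5.
Reduced cost of cabinets: c₃ − yᵀa₃ = 14.5 − (2·1 + 5·4) = 14.5 − 22 = -7.5.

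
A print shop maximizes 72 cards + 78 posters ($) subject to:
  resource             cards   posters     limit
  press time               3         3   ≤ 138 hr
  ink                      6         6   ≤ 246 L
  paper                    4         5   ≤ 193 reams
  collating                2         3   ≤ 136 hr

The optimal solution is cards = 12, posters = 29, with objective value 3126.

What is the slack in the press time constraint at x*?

15

press time used = 3·12 + 3·29 = 123; slack = 138 − 123 = 15.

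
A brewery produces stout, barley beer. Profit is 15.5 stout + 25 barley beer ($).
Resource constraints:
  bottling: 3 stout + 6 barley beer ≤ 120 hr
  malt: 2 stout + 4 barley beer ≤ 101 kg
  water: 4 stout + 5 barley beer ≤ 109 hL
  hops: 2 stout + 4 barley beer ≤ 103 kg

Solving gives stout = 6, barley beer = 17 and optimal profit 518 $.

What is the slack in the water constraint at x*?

0

water used = 4·6 + 5·17 = 109; slack = 109 − 109 = 0.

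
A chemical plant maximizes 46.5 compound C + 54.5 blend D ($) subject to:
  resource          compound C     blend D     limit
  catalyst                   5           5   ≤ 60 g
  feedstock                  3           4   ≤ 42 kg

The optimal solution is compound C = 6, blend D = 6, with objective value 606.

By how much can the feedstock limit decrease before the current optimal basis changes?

6

Binding constraints: catalyst, feedstock. The basis is B = [[5,5],[3,4]] with det 5.
Per unit decrease in feedstock, x* moves by d = (1, -1).
The basis stays optimal until blend D reaches 0; allowable decrease = 6 kg.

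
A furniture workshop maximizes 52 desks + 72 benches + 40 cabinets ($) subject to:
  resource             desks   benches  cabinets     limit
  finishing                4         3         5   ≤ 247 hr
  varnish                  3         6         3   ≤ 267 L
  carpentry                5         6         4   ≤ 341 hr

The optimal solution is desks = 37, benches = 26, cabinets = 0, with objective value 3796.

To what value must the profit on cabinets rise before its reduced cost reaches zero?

Check each constraint at x*: finishing 226/247 (slack 21); varnish 267/267 (tight); carpentry 341/341 (tight).
Since finishing is not tight, its dual is 0.
Dual feasibility on the basic columns requires 3·y_varnish + 5·y_carpentry = 52, 6·y_varnish + 6·y_carpentry = 72.
This yields shadow prices y_varnish = 4, y_carpentry = 8.
cabinets enters the basis when its profit ≥ yᵀa₃ = 4·3 + 8·4 = 44.

44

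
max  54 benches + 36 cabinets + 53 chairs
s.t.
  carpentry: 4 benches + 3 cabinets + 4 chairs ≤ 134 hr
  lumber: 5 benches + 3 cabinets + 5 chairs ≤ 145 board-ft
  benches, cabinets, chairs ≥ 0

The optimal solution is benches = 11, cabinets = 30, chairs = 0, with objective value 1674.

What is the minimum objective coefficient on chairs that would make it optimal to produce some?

Check each constraint at x*: carpentry 134/134 (tight); lumber 145/145 (tight).
Dual feasibility on the basic columns requires 4·y_carpentry + 5·y_lumber = 54, 3·y_carpentry + 3·y_lumber = 36.
→ y_carpentry = 6 and y_lumber = 6.
chairs enters the basis when its profit ≥ yᵀa₃ = 6·4 + 6·5 = 54.

54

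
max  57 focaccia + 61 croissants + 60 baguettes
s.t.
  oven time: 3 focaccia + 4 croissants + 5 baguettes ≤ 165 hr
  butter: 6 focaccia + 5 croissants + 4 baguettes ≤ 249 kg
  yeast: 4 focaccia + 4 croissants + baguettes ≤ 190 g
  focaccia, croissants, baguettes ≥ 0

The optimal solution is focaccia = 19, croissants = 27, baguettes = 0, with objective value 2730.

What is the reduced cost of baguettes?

Check each constraint at x*: oven time 165/165 (tight); butter 249/249 (tight); yeast 184/190 (slack 6).
Slack constraints have shadow price 0 (complementary slackness).
Dual feasibility on the basic columns requires 3·y_oven time + 6·y_butter = 57, 4·y_oven time + 5·y_butter = 61.
→ y_oven time = 9 and y_butter = 5.
Reduced cost of baguettes: c₃ − yᵀa₃ = 60 − (9·5 + 5·4) = 60 − 65 = -5.

-5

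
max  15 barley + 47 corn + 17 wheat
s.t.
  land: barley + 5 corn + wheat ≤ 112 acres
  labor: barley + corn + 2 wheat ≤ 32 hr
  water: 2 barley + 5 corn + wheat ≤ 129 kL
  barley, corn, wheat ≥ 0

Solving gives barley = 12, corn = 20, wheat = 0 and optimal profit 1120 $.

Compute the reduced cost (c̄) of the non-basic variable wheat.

Binding: land and labor. Non-binding: water (5 unused).
By complementary slackness, y = 0 for the non-binding constraint.
The binding rows give the dual system: 1·y_land + 1·y_labor = 15 and 5·y_land + 1·y_labor = 47.
→ y_land = 8 and y_labor = 7.
Reduced cost of wheat: c₃ − yᵀa₃ = 17 − (8·1 + 7·2) = 17 − 22 = -5.

-5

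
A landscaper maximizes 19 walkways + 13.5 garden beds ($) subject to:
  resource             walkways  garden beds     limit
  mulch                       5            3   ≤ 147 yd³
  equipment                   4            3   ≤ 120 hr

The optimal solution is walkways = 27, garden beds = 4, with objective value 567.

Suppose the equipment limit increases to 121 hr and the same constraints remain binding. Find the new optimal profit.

Check each constraint at x*: mulch 147/147 (tight); equipment 120/120 (tight).
The binding rows give the dual system: 5·y_mulch + 4·y_equipment = 19 and 3·y_mulch + 3·y_equipment = 13.5.
→ y_mulch = 1 and y_equipment = 3.5.
Δz = y_equipment·Δb = 3.5 × (1) = 3.5, so new z* = 567 + 3.5 = 570.5.

570.5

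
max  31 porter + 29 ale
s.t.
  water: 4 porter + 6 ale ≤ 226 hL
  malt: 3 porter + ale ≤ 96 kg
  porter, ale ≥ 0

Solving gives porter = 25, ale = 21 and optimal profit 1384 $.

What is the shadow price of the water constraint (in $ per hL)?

4

At the optimum: water uses 226 of 226 (binding); malt uses 96 of 96 (binding).
From A_Bᵀ y = c: 4·y_water + 3·y_malt = 31; 6·y_water + 1·y_malt = 29.
→ y_water = 4 and y_malt = 5.
Shadow price of water = 4.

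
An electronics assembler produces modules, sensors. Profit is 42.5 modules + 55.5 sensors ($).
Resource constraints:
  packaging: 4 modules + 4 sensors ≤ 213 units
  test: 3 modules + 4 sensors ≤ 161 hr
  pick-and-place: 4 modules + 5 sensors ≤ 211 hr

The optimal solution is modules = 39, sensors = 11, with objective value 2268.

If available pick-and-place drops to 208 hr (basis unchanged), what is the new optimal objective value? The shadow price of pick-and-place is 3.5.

2257.5

Δb = -3, so new z* = 2268 + (3.5)·(-3) = 2268 − 10.5 = 2257.5.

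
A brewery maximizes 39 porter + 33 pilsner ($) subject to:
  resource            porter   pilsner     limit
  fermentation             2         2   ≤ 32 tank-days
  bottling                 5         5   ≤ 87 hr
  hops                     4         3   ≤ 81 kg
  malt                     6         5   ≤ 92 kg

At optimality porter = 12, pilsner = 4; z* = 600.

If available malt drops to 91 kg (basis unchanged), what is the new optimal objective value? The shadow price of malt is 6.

594

Δb = -1, so new z* = 600 + (6)·(-1) = 600 − 6 = 594.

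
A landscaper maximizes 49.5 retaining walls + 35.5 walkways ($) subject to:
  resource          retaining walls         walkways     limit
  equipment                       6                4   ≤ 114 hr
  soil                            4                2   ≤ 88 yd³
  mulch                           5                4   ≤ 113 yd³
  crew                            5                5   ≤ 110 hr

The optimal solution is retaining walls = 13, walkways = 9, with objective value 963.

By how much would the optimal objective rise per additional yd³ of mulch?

0

At the optimum: equipment uses 114 of 114 (binding); soil uses 70 of 88 (slack = 18); mulch uses 101 of 113 (slack = 12); crew uses 110 of 110 (binding).
By complementary slackness, y = 0 for the non-binding constraints.
The binding rows give the dual system: 6·y_equipment + 5·y_crew = 49.5 and 4·y_equipment + 5·y_crew = 35.5.
Solving: y_equipment = 7, y_crew = 1.5.
Shadow price of mulch = 0.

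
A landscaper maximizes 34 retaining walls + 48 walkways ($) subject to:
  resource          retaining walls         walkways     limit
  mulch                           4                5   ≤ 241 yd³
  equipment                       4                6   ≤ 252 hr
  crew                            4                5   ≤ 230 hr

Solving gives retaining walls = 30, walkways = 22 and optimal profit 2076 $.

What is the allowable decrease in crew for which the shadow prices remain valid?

Binding constraints: equipment, crew. The basis is B = [[4,6],[4,5]] with det -4.
Per unit decrease in crew, x* moves by d = (-1.5, 1).
The basis stays optimal until retaining walls reaches 0; allowable decrease = 20 hr.

20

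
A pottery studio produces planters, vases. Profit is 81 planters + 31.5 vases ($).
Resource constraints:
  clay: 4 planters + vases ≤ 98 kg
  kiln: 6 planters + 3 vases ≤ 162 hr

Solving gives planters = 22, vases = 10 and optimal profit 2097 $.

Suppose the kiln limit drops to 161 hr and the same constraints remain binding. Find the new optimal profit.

2089.5

At the optimum: clay uses 98 of 98 (binding); kiln uses 162 of 162 (binding).
Dual feasibility on the basic columns requires 4·y_clay + 6·y_kiln = 81, 1·y_clay + 3·y_kiln = 31.5.
This yields shadow prices y_clay = 9, y_kiln = 7.5.
Δz = y_kiln·Δb = 7.5 × (-1) = -7.5, so new z* = 2097 − 7.5 = 2089.5.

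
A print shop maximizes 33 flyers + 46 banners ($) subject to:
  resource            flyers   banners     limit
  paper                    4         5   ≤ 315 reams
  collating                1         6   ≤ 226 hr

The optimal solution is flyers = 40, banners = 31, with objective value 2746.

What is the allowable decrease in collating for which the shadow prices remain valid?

Binding constraints: paper, collating. The basis is B = [[4,5],[1,6]] with det 19.
Per unit decrease in collating, x* moves by d = (0.2632, -0.2105).
The basis stays optimal until banners reaches 0; allowable decrease = 147.25 hr.

147.25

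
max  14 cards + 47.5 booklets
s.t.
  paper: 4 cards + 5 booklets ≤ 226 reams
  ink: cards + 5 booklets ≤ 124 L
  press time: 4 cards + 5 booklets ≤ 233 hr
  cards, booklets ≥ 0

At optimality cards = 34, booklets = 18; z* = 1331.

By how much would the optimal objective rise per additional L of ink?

At the optimum: paper uses 226 of 226 (binding); ink uses 124 of 124 (binding); press time uses 226 of 233 (slack = 7).
Since press time is not tight, its dual is 0.
From A_Bᵀ y = c: 4·y_paper + 1·y_ink = 14; 5·y_paper + 5·y_ink = 47.5.
→ y_paper = 1.5 and y_ink = 8.
Shadow price of ink = 8.

8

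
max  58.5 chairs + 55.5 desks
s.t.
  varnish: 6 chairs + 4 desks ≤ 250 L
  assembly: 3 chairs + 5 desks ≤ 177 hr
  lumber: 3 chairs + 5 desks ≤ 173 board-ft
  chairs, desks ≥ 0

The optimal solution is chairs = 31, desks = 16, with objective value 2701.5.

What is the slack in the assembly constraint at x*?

assembly used = 3·31 + 5·16 = 173; slack = 177 − 173 = 4.

4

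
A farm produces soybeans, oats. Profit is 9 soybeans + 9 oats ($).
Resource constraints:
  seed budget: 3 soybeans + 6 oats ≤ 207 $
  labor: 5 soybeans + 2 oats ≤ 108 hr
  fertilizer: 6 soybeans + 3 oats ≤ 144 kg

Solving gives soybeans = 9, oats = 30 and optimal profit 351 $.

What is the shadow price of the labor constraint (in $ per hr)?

0

At the optimum: seed budget uses 207 of 207 (binding); labor uses 105 of 108 (slack = 3); fertilizer uses 144 of 144 (binding).
Since labor is not tight, its dual is 0.
Dual feasibility on the basic columns requires 3·y_seed budget + 6·y_fertilizer = 9, 6·y_seed budget + 3·y_fertilizer = 9.
This yields shadow prices y_seed budget = 1, y_fertilizer = 1.
Shadow price of labor = 0.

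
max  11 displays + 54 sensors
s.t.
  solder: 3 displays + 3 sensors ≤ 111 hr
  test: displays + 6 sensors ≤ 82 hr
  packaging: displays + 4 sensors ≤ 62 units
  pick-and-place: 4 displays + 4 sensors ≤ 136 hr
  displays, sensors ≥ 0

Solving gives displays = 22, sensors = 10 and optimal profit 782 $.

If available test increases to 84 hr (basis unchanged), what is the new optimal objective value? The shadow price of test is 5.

Δb = 2, so new z* = 782 + (5)·(2) = 782 + 10 = 792.

792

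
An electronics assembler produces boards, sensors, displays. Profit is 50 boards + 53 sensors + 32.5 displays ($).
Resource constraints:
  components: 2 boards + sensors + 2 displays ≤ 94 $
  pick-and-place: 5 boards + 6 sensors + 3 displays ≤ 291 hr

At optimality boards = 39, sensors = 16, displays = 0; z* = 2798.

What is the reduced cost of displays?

-1.5

At the optimum: components uses 94 of 94 (binding); pick-and-place uses 291 of 291 (binding).
From A_Bᵀ y = c: 2·y_components + 5·y_pick-and-place = 50; 1·y_components + 6·y_pick-and-place = 53.
Solving: y_components = 5, y_pick-and-place = 8.
Reduced cost of displays: c₃ − yᵀa₃ = 32.5 − (5·2 + 8·3) = 32.5 − 34 = -1.5.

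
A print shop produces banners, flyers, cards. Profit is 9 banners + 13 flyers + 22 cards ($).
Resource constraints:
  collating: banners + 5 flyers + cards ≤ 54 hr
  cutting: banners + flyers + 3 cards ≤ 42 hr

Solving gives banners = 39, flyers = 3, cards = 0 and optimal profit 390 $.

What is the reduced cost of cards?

-3

At the optimum: collating uses 54 of 54 (binding); cutting uses 42 of 42 (binding).
Dual feasibility on the basic columns requires 1·y_collating + 1·y_cutting = 9, 5·y_collating + 1·y_cutting = 13.
Solving: y_collating = 1, y_cutting = 8.
Reduced cost of cards: c₃ − yᵀa₃ = 22 − (1·1 + 8·3) = 22 − 25 = -3.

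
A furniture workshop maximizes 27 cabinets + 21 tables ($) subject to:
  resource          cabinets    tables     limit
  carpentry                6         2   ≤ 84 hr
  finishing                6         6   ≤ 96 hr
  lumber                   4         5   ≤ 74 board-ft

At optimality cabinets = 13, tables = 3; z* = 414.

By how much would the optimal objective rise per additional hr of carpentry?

1.5

At the optimum: carpentry uses 84 of 84 (binding); finishing uses 96 of 96 (binding); lumber uses 67 of 74 (slack = 7).
By complementary slackness, y = 0 for the non-binding constraint.
From A_Bᵀ y = c: 6·y_carpentry + 6·y_finishing = 27; 2·y_carpentry + 6·y_finishing = 21.
Solving: y_carpentry = 1.5, y_finishing = 3.
Shadow price of carpentry = 1.5.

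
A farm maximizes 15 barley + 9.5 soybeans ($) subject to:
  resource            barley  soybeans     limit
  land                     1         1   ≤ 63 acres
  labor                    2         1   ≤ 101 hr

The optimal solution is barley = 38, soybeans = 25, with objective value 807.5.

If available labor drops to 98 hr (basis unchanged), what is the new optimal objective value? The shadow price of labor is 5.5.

Δb = -3, so new z* = 807.5 + (5.5)·(-3) = 807.5 − 16.5 = 791.

791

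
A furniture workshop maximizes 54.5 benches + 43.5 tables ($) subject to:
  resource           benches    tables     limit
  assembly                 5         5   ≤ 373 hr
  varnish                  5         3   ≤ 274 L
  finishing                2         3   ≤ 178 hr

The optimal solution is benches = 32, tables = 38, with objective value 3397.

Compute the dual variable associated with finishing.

Check each constraint at x*: assembly 350/373 (slack 23); varnish 274/274 (tight); finishing 178/178 (tight).
Slack constraints have shadow price 0 (complementary slackness).
The binding rows give the dual system: 5·y_varnish + 2·y_finishing = 54.5 and 3·y_varnish + 3·y_finishing = 43.5.
→ y_varnish = 8.5 and y_finishing = 6.
Shadow price of finishing = 6.

6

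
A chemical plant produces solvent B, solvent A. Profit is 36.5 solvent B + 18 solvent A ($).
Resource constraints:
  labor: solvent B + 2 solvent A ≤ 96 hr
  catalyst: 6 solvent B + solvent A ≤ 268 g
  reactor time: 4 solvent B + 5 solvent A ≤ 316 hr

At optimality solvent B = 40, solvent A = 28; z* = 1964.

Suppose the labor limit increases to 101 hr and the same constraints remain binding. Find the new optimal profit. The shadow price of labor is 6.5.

1996.5

Δb = 5, so new z* = 1964 + (6.5)·(5) = 1964 + 32.5 = 1996.5.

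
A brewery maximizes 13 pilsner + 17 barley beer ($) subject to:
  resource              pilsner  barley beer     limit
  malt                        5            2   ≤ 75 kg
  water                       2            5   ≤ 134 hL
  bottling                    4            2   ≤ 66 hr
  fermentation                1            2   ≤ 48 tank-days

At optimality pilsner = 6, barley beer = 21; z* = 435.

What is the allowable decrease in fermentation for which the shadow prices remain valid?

Binding constraints: bottling, fermentation. The basis is B = [[4,2],[1,2]] with det 6.
Per unit decrease in fermentation, x* moves by d = (0.3333, -0.6667).
The basis stays optimal until malt becomes binding; allowable decrease = 9 tank-days.

9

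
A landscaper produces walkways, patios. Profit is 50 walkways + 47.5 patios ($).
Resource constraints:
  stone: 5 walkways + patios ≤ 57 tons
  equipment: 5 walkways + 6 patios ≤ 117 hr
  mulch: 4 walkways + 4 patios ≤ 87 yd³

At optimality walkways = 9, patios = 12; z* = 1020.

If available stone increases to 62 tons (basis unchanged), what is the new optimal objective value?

Binding: stone and equipment. Non-binding: mulch (3 unused).
Slack constraints have shadow price 0 (complementary slackness).
Dual feasibility on the basic columns requires 5·y_stone + 5·y_equipment = 50, 1·y_stone + 6·y_equipment = 47.5.
This yields shadow prices y_stone = 2.5, y_equipment = 7.5.
Δz = y_stone·Δb = 2.5 × (5) = 12.5, so new z* = 1020 + 12.5 = 1032.5.

1032.5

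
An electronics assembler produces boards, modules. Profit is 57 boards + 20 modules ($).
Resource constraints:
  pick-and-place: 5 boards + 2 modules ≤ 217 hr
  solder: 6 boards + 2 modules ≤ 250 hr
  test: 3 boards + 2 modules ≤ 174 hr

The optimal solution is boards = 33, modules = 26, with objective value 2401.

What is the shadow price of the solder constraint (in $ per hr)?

7

Binding: pick-and-place and solder. Non-binding: test (23 unused).
By complementary slackness, y = 0 for the non-binding constraint.
The binding rows give the dual system: 5·y_pick-and-place + 6·y_solder = 57 and 2·y_pick-and-place + 2·y_solder = 20.
Solving: y_pick-and-place = 3, y_solder = 7.
Shadow price of solder = 7.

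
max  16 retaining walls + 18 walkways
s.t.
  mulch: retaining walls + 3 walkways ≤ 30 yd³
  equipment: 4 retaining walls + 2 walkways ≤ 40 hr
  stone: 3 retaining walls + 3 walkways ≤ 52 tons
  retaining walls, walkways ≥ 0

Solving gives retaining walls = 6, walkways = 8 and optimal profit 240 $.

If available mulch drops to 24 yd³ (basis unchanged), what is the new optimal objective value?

216

Check each constraint at x*: mulch 30/30 (tight); equipment 40/40 (tight); stone 42/52 (slack 10).
Since stone is not tight, its dual is 0.
The binding rows give the dual system: 1·y_mulch + 4·y_equipment = 16 and 3·y_mulch + 2·y_equipment = 18.
Solving: y_mulch = 4, y_equipment = 3.
Δz = y_mulch·Δb = 4 × (-6) = -24, so new z* = 240 − 24 = 216.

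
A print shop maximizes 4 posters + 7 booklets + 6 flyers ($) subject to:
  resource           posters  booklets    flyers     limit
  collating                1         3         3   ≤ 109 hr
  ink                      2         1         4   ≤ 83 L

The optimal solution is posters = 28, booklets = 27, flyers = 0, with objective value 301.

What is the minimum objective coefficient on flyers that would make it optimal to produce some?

10

Both collating and ink are binding at x*.
Dual feasibility on the basic columns requires 1·y_collating + 2·y_ink = 4, 3·y_collating + 1·y_ink = 7.
→ y_collating = 2 and y_ink = 1.
flyers enters the basis when its profit ≥ yᵀa₃ = 2·3 + 1·4 = 10.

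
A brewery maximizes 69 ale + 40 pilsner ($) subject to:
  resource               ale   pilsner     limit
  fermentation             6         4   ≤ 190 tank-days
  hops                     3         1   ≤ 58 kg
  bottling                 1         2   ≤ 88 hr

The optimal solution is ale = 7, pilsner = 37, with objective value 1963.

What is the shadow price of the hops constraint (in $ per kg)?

6

At the optimum: fermentation uses 190 of 190 (binding); hops uses 58 of 58 (binding); bottling uses 81 of 88 (slack = 7).
Since bottling is not tight, its dual is 0.
From A_Bᵀ y = c: 6·y_fermentation + 3·y_hops = 69; 4·y_fermentation + 1·y_hops = 40.
This yields shadow prices y_fermentation = 8.5, y_hops = 6.
Shadow price of hops = 6.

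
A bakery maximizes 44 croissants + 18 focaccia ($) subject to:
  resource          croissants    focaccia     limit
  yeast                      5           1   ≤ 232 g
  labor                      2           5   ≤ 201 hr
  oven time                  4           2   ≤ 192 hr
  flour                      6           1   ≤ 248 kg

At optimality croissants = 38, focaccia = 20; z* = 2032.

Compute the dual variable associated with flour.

2

Check each constraint at x*: yeast 210/232 (slack 22); labor 176/201 (slack 25); oven time 192/192 (tight); flour 248/248 (tight).
Since yeast, labor are not tight, their duals are 0.
Dual feasibility on the basic columns requires 4·y_oven time + 6·y_flour = 44, 2·y_oven time + 1·y_flour = 18.
→ y_oven time = 8 and y_flour = 2.
Shadow price of flour = 2.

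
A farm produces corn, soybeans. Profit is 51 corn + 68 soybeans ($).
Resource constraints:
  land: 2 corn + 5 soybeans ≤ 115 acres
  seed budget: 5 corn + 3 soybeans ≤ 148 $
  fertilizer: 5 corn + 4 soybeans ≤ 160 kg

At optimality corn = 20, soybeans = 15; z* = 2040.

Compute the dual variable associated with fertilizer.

7

At the optimum: land uses 115 of 115 (binding); seed budget uses 145 of 148 (slack = 3); fertilizer uses 160 of 160 (binding).
By complementary slackness, y = 0 for the non-binding constraint.
From A_Bᵀ y = c: 2·y_land + 5·y_fertilizer = 51; 5·y_land + 4·y_fertilizer = 68.
This yields shadow prices y_land = 8, y_fertilizer = 7.
Shadow price of fertilizer = 7.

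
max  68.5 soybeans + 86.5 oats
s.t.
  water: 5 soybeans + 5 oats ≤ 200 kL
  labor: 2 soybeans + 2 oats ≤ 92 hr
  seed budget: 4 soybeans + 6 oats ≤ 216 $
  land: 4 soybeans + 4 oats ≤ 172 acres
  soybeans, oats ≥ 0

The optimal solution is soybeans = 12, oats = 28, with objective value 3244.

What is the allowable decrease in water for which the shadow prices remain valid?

Binding constraints: water, seed budget. The basis is B = [[5,5],[4,6]] with det 10.
Per unit decrease in water, x* moves by d = (-0.6, 0.4).
The basis stays optimal until soybeans reaches 0; allowable decrease = 20 kL.

20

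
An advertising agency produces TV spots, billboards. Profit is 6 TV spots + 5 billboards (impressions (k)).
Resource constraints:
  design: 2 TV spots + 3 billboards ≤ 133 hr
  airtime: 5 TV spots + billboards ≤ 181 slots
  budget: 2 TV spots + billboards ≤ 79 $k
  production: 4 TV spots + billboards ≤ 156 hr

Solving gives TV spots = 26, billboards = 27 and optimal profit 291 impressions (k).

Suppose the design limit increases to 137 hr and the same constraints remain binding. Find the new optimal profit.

295

At the optimum: design uses 133 of 133 (binding); airtime uses 157 of 181 (slack = 24); budget uses 79 of 79 (binding); production uses 131 of 156 (slack = 25).
Since airtime, production are not tight, their duals are 0.
Dual feasibility on the basic columns requires 2·y_design + 2·y_budget = 6, 3·y_design + 1·y_budget = 5.
This yields shadow prices y_design = 1, y_budget = 2.
Δz = y_design·Δb = 1 × (4) = 4, so new z* = 291 + 4 = 295.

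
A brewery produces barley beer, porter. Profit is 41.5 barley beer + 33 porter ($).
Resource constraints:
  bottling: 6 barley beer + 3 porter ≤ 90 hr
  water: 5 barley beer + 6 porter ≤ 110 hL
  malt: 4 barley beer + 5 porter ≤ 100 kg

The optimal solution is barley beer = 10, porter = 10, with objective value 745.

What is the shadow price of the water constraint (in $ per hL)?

3.5

Binding: bottling and water. Non-binding: malt (10 unused).
Slack constraints have shadow price 0 (complementary slackness).
Dual feasibility on the basic columns requires 6·y_bottling + 5·y_water = 41.5, 3·y_bottling + 6·y_water = 33.
Solving: y_bottling = 4, y_water = 3.5.
Shadow price of water = 3.5.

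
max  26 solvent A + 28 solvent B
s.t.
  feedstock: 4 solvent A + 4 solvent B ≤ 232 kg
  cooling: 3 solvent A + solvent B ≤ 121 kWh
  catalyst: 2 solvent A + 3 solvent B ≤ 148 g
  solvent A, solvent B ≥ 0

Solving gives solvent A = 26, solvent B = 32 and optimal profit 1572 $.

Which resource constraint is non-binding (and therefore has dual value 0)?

feedstock: 232/232 (binding)
cooling: 110/121 (slack 11)
catalyst: 148/148 (binding)
By complementary slackness, a constraint with positive slack has shadow price 0 → cooling.

cooling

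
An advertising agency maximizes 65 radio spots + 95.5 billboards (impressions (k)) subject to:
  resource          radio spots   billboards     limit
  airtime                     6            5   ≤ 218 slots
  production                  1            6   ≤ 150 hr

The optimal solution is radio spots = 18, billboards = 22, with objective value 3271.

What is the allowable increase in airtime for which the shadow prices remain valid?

682

Binding constraints: airtime, production. The basis is B = [[6,5],[1,6]] with det 31.
Per unit increase in airtime, x* moves by d = (0.1935, -0.0323).
The basis stays optimal until billboards reaches 0; allowable increase = 682 slots.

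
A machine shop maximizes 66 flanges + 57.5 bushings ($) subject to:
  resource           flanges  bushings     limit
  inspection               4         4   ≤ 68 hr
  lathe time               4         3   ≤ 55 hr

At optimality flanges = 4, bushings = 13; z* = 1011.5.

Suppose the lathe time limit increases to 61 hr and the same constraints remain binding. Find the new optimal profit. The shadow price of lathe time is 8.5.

Δb = 6, so new z* = 1011.5 + (8.5)·(6) = 1011.5 + 51 = 1062.5.

1062.5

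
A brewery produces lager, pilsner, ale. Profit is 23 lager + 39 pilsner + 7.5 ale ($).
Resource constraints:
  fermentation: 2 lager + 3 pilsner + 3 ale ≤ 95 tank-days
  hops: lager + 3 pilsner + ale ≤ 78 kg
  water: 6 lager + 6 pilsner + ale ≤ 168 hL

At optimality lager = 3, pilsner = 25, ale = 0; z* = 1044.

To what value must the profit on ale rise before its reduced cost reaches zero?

Check each constraint at x*: fermentation 81/95 (slack 14); hops 78/78 (tight); water 168/168 (tight).
Slack constraints have shadow price 0 (complementary slackness).
From A_Bᵀ y = c: 1·y_hops + 6·y_water = 23; 3·y_hops + 6·y_water = 39.
This yields shadow prices y_hops = 8, y_water = 2.5.
ale enters the basis when its profit ≥ yᵀa₃ = 8·1 + 2.5·1 = 10.5.

10.5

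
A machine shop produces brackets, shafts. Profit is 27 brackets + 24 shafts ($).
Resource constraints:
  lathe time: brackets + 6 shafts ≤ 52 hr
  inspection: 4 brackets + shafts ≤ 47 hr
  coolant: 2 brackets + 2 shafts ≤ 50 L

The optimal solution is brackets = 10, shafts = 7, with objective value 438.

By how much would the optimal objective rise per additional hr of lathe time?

At the optimum: lathe time uses 52 of 52 (binding); inspection uses 47 of 47 (binding); coolant uses 34 of 50 (slack = 16).
Slack constraints have shadow price 0 (complementary slackness).
From A_Bᵀ y = c: 1·y_lathe time + 4·y_inspection = 27; 6·y_lathe time + 1·y_inspection = 24.
→ y_lathe time = 3 and y_inspection = 6.
Shadow price of lathe time = 3.

3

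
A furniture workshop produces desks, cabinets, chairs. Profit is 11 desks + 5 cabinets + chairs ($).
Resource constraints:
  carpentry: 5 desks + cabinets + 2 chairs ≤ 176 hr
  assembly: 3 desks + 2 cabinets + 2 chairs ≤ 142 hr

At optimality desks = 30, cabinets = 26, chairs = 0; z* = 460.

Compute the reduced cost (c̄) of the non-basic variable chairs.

Check each constraint at x*: carpentry 176/176 (tight); assembly 142/142 (tight).
The binding rows give the dual system: 5·y_carpentry + 3·y_assembly = 11 and 1·y_carpentry + 2·y_assembly = 5.
Solving: y_carpentry = 1, y_assembly = 2.
Reduced cost of chairs: c₃ − yᵀa₃ = 1 − (1·2 + 2·2) = 1 − 6 = -5.

-5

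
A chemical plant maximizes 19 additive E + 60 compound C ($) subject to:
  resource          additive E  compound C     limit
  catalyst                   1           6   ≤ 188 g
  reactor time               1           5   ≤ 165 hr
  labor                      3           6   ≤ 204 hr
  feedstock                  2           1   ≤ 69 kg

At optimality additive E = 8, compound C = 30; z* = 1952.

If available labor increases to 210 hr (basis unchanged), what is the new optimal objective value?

1979

Check each constraint at x*: catalyst 188/188 (tight); reactor time 158/165 (slack 7); labor 204/204 (tight); feedstock 46/69 (slack 23).
Since reactor time, feedstock are not tight, their duals are 0.
Dual feasibility on the basic columns requires 1·y_catalyst + 3·y_labor = 19, 6·y_catalyst + 6·y_labor = 60.
This yields shadow prices y_catalyst = 5.5, y_labor = 4.5.
Δz = y_labor·Δb = 4.5 × (6) = 27, so new z* = 1952 + 27 = 1979.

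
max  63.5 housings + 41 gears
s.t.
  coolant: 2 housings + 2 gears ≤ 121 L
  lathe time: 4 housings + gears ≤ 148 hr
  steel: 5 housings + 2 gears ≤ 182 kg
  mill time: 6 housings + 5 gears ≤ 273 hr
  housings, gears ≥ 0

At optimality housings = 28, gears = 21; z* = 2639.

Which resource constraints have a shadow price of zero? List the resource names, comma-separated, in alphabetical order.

coolant: 98/121 (slack 23)
lathe time: 133/148 (slack 15)
steel: 182/182 (binding)
mill time: 273/273 (binding)
By complementary slackness, a constraint with positive slack has shadow price 0 → coolant, lathe time.

coolant, lathe time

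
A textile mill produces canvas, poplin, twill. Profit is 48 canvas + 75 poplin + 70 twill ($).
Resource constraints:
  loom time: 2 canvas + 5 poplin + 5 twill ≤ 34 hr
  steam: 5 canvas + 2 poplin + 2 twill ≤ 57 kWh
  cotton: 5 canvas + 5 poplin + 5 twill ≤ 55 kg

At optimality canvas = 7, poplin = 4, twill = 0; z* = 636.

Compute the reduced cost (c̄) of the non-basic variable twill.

At the optimum: loom time uses 34 of 34 (binding); steam uses 43 of 57 (slack = 14); cotton uses 55 of 55 (binding).
Slack constraints have shadow price 0 (complementary slackness).
Dual feasibility on the basic columns requires 2·y_loom time + 5·y_cotton = 48, 5·y_loom time + 5·y_cotton = 75.
This yields shadow prices y_loom time = 9, y_cotton = 6.
Reduced cost of twill: c₃ − yᵀa₃ = 70 − (9·5 + 6·5) = 70 − 75 = -5.

-5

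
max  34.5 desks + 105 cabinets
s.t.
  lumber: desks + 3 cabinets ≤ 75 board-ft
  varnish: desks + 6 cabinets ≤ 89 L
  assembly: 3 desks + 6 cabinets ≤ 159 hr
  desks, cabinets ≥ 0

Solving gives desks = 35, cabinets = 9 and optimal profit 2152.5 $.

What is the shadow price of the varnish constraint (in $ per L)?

At the optimum: lumber uses 62 of 75 (slack = 13); varnish uses 89 of 89 (binding); assembly uses 159 of 159 (binding).
Slack constraints have shadow price 0 (complementary slackness).
The binding rows give the dual system: 1·y_varnish + 3·y_assembly = 34.5 and 6·y_varnish + 6·y_assembly = 105.
This yields shadow prices y_varnish = 9, y_assembly = 8.5.
Shadow price of varnish = 9.

9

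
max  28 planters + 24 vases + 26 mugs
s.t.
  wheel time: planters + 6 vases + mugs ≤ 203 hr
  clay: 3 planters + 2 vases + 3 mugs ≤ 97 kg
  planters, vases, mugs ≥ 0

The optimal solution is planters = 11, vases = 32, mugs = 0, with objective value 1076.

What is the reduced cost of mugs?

At the optimum: wheel time uses 203 of 203 (binding); clay uses 97 of 97 (binding).
The binding rows give the dual system: 1·y_wheel time + 3·y_clay = 28 and 6·y_wheel time + 2·y_clay = 24.
This yields shadow prices y_wheel time = 1, y_clay = 9.
Reduced cost of mugs: c₃ − yᵀa₃ = 26 − (1·1 + 9·3) = 26 − 28 = -2.

-2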